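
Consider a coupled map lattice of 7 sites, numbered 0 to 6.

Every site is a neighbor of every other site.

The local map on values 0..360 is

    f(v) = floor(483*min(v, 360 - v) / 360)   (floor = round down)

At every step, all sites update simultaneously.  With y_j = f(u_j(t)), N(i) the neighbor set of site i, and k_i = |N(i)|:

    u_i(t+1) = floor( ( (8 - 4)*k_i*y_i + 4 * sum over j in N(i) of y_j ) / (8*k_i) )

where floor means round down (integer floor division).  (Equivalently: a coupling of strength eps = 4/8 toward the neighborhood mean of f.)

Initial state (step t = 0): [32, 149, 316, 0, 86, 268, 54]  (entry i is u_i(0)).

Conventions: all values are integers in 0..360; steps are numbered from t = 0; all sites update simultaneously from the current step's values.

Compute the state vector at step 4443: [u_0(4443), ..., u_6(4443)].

Answer: [237, 237, 237, 237, 237, 237, 237]
Key observation: The state at step 17, [228, 228, 228, 228, 228, 228, 228], reappears at step 25: the system is in a cycle of period 8 from step 17 on.  Therefore the state at step 4443 equals the state at step 17 + ((4443 - 17) mod 8) = 19, which is [237, 237, 237, 237, 237, 237, 237].

Derivation:
t=0: [32, 149, 316, 0, 86, 268, 54]
t=1: [68, 133, 75, 50, 98, 102, 80]
t=2: [105, 141, 109, 95, 122, 124, 112]
t=3: [148, 168, 150, 143, 158, 159, 152]
t=4: [202, 213, 203, 199, 208, 208, 204]
t=5: [208, 202, 208, 210, 205, 205, 207]
t=6: [204, 207, 204, 203, 206, 206, 205]
t=7: [208, 206, 208, 208, 206, 206, 207]
t=8: [203, 205, 203, 203, 205, 205, 204]
t=9: [209, 207, 209, 209, 207, 207, 208]
t=10: [202, 204, 202, 202, 204, 204, 203]
t=11: [210, 209, 210, 210, 209, 209, 210]
t=12: [201, 201, 201, 201, 201, 201, 201]
t=13: [213, 213, 213, 213, 213, 213, 213]
t=14: [197, 197, 197, 197, 197, 197, 197]
t=15: [218, 218, 218, 218, 218, 218, 218]
t=16: [190, 190, 190, 190, 190, 190, 190]
t=17: [228, 228, 228, 228, 228, 228, 228]
t=18: [177, 177, 177, 177, 177, 177, 177]
t=19: [237, 237, 237, 237, 237, 237, 237]
t=20: [165, 165, 165, 165, 165, 165, 165]
t=21: [221, 221, 221, 221, 221, 221, 221]
t=22: [186, 186, 186, 186, 186, 186, 186]
t=23: [233, 233, 233, 233, 233, 233, 233]
t=24: [170, 170, 170, 170, 170, 170, 170]
t=25: [228, 228, 228, 228, 228, 228, 228]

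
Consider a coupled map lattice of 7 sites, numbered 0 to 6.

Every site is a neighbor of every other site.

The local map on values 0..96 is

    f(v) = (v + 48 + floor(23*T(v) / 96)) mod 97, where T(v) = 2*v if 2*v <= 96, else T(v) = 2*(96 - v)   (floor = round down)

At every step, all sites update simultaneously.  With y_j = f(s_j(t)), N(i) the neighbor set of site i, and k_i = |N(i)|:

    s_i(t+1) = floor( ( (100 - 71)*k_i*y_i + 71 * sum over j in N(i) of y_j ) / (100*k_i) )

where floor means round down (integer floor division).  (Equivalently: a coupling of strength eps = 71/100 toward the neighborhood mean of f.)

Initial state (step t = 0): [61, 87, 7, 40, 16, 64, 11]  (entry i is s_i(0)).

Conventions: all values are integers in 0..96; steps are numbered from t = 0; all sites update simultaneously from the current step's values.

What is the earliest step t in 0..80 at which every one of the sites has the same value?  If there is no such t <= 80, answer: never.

Answer: 3
Key observation: Synchronization is absorbing here: once all sites are equal they stay equal, and step 3 is the first all-equal step.

Derivation:
t=0: [61, 87, 7, 40, 16, 64, 11]  (not all equal)
t=1: [40, 43, 45, 37, 48, 41, 46]  (not all equal)
t=2: [13, 14, 14, 12, 15, 13, 14]  (not all equal)
t=3: [67, 67, 67, 67, 67, 67, 67]  (all equal)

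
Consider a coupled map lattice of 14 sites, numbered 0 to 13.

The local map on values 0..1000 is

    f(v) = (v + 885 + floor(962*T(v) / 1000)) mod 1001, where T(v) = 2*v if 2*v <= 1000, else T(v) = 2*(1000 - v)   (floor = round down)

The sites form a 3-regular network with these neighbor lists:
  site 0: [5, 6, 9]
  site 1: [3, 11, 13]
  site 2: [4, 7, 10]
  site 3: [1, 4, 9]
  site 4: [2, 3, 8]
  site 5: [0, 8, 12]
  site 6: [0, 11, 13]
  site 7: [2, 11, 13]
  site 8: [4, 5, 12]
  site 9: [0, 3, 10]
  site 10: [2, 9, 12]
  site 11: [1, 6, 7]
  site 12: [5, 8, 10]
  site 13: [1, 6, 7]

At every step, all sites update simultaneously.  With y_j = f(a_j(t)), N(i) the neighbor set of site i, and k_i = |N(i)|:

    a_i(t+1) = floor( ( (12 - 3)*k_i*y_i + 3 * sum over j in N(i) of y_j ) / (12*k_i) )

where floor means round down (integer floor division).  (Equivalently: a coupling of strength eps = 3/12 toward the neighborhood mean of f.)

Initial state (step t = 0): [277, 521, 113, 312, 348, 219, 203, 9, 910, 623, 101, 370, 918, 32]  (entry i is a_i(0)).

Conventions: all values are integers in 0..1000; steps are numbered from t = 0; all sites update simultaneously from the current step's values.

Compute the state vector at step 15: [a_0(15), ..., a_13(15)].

Simulating step by step:
t=0: [277, 521, 113, 312, 348, 219, 203, 9, 910, 623, 101, 370, 918, 32]
t=1: [622, 472, 326, 718, 840, 611, 577, 863, 923, 312, 251, 866, 858, 876]
t=2: [283, 292, 682, 198, 183, 281, 307, 160, 740, 679, 600, 49, 161, 793]
t=3: [672, 599, 217, 457, 377, 627, 653, 286, 215, 253, 248, 176, 355, 211]
t=4: [227, 282, 581, 319, 843, 305, 242, 658, 561, 551, 628, 396, 803, 473]
t=5: [548, 624, 240, 698, 135, 656, 514, 197, 288, 355, 222, 154, 156, 324]
t=6: [346, 283, 544, 240, 331, 263, 371, 490, 612, 774, 553, 335, 376, 708]
t=7: [813, 666, 349, 576, 732, 666, 885, 346, 388, 216, 336, 813, 836, 280]
t=8: [182, 229, 835, 275, 197, 152, 810, 809, 42, 485, 770, 214, 115, 699]
t=9: [369, 527, 77, 625, 405, 299, 134, 103, 88, 325, 117, 437, 200, 176]
t=10: [877, 305, 121, 273, 90, 699, 332, 194, 213, 743, 287, 185, 444, 363]
t=11: [842, 752, 287, 598, 229, 261, 837, 472, 420, 290, 587, 491, 251, 882]
t=12: [138, 214, 632, 306, 505, 548, 136, 366, 234, 593, 370, 272, 547, 778]
t=13: [285, 510, 355, 675, 385, 321, 298, 798, 504, 363, 789, 654, 378, 211]
t=14: [747, 325, 704, 244, 126, 787, 684, 187, 407, 790, 295, 248, 845, 471]
t=15: [114, 747, 236, 544, 257, 77, 212, 407, 84, 179, 581, 576, 94, 314]

Answer: [114, 747, 236, 544, 257, 77, 212, 407, 84, 179, 581, 576, 94, 314]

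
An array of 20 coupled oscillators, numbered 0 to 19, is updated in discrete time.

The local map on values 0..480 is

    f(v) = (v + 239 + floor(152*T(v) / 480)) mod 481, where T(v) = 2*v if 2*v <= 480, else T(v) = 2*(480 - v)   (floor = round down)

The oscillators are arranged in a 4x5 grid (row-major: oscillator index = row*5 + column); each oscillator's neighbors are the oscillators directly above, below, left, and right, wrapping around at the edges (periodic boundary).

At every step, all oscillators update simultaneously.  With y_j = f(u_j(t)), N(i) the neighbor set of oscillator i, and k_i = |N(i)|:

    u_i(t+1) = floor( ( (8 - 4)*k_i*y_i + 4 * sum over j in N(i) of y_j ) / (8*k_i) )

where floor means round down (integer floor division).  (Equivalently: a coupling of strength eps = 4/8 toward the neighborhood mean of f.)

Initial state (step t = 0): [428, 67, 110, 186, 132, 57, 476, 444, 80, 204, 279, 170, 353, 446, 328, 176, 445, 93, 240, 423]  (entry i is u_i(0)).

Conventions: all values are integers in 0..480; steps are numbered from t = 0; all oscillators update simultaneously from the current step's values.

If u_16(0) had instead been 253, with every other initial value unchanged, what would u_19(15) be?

Simulating step by step:
t=0: [428, 67, 110, 186, 132, 57, 476, 444, 80, 204, 279, 170, 353, 446, 328, 176, 253, 93, 240, 423]
t=1: [256, 302, 336, 204, 300, 254, 235, 263, 259, 212, 156, 110, 204, 224, 178, 116, 179, 309, 186, 212]
t=2: [193, 152, 167, 117, 142, 129, 183, 150, 137, 118, 137, 245, 154, 106, 66, 254, 174, 135, 92, 140]
t=3: [171, 28, 127, 383, 410, 352, 104, 71, 390, 431, 368, 146, 132, 356, 394, 208, 117, 288, 415, 403]
t=4: [116, 307, 348, 235, 189, 203, 367, 366, 223, 211, 219, 424, 375, 230, 205, 157, 343, 276, 203, 195]
t=5: [256, 212, 178, 128, 126, 149, 182, 186, 132, 97, 109, 195, 188, 129, 99, 107, 164, 164, 108, 70]
t=6: [197, 87, 103, 394, 391, 128, 57, 108, 396, 360, 319, 108, 108, 391, 402, 325, 89, 81, 366, 385]
t=7: [191, 340, 375, 229, 187, 321, 373, 377, 231, 230, 245, 371, 383, 230, 202, 196, 360, 360, 221, 200]
t=8: [97, 175, 188, 130, 83, 158, 194, 191, 142, 124, 143, 192, 191, 134, 106, 101, 179, 186, 126, 85]
t=9: [303, 94, 110, 394, 395, 181, 61, 119, 412, 379, 348, 118, 116, 402, 424, 363, 97, 109, 390, 392]
t=10: [192, 361, 390, 233, 201, 139, 332, 391, 237, 186, 206, 384, 400, 237, 208, 218, 377, 389, 232, 205]
t=11: [143, 179, 195, 140, 88, 284, 224, 195, 141, 129, 156, 186, 198, 145, 97, 114, 189, 195, 140, 100]
t=12: [363, 117, 121, 407, 414, 215, 105, 131, 417, 401, 137, 65, 126, 414, 365, 331, 109, 124, 411, 409]
t=13: [214, 397, 409, 239, 209, 214, 372, 414, 242, 195, 335, 389, 403, 239, 234, 252, 383, 409, 240, 205]
t=14: [124, 193, 202, 150, 102, 124, 190, 202, 148, 100, 167, 201, 201, 155, 132, 150, 198, 202, 149, 113]
t=15: [335, 121, 74, 123, 361, 338, 119, 133, 302, 423, 138, 76, 76, 133, 335, 123, 71, 75, 66, 319]

Answer: u_19(15) = 319
Key observation: This trace re-runs the system from the modified initial state.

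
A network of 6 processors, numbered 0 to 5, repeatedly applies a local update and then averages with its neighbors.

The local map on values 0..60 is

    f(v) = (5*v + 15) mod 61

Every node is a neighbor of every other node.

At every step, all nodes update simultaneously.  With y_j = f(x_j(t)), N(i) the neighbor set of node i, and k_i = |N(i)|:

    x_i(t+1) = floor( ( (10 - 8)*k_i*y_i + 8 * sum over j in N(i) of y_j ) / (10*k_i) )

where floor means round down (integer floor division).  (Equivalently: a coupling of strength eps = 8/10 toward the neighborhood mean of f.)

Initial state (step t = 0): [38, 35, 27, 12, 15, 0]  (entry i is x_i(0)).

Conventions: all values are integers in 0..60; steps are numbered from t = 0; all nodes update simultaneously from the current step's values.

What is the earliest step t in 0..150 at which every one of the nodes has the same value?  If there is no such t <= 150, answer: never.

Simulating step by step:
t=0: [38, 35, 27, 12, 15, 0]  (not all equal)
t=1: [19, 18, 19, 18, 19, 19]  (not all equal)
t=2: [47, 47, 47, 47, 47, 47]  (all equal)

Answer: 2
Key observation: Synchronization is absorbing here: once all nodes are equal they stay equal, and step 2 is the first all-equal step.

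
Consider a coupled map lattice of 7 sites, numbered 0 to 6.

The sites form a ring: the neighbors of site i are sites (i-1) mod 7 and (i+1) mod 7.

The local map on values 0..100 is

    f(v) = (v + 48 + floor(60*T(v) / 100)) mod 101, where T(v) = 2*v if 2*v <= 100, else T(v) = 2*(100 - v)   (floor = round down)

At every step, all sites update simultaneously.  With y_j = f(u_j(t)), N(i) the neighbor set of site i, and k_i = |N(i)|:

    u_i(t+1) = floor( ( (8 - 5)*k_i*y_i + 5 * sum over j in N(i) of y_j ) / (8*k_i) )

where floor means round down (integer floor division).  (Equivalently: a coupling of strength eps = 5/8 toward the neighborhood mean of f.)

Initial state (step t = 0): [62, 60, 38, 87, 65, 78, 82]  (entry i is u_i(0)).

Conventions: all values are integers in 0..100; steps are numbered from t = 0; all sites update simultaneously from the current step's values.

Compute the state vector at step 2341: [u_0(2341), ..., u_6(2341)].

Answer: [55, 56, 56, 56, 55, 55, 55]
Key observation: The state at step 5, [55, 56, 56, 56, 55, 55, 55], reappears at step 7: the system is in a cycle of period 2 from step 5 on.  Therefore the state at step 2341 equals the state at step 5 + ((2341 - 5) mod 2) = 5, which is [55, 56, 56, 56, 55, 55, 55].

Derivation:
t=0: [62, 60, 38, 87, 65, 78, 82]
t=1: [53, 46, 43, 44, 51, 51, 51]
t=2: [53, 48, 43, 46, 51, 56, 56]
t=3: [54, 49, 46, 48, 53, 55, 55]
t=4: [55, 52, 51, 52, 54, 56, 56]
t=5: [55, 56, 56, 56, 55, 55, 55]
t=6: [55, 55, 55, 55, 55, 56, 56]
t=7: [55, 56, 56, 56, 55, 55, 55]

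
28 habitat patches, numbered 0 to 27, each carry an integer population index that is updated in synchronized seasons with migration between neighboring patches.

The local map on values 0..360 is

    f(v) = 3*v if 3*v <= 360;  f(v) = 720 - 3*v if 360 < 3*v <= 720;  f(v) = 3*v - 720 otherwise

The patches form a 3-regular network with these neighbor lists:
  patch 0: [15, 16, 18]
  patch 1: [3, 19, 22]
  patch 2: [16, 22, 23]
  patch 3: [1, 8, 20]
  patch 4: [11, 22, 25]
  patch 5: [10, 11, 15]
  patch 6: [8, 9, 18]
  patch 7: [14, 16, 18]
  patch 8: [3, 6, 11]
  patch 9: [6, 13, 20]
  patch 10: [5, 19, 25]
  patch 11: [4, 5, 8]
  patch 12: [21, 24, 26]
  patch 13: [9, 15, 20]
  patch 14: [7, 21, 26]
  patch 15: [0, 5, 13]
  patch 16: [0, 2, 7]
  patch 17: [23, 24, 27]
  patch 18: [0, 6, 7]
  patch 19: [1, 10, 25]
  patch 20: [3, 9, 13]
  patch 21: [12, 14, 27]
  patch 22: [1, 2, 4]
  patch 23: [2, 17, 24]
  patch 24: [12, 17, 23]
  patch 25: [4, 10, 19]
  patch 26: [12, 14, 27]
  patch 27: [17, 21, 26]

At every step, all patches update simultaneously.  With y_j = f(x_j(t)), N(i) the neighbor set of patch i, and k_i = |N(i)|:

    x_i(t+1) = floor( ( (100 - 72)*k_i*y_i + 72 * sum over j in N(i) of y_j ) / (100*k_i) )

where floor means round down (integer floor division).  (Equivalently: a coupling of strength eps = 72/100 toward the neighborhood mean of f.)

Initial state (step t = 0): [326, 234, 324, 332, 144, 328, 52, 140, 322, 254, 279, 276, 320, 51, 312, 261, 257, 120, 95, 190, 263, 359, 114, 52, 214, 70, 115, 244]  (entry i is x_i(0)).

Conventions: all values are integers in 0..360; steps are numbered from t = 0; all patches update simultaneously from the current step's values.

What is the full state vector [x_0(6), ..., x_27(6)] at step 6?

Answer: [133, 174, 133, 226, 26, 220, 87, 103, 128, 202, 170, 118, 211, 265, 168, 241, 113, 283, 59, 143, 283, 203, 71, 238, 253, 92, 206, 229]

Derivation:
t=0: [326, 234, 324, 332, 144, 328, 52, 140, 322, 254, 279, 276, 320, 51, 312, 261, 257, 120, 95, 190, 263, 359, 114, 52, 214, 70, 115, 244]
t=1: [168, 189, 202, 157, 239, 143, 181, 216, 198, 102, 182, 221, 254, 84, 300, 179, 208, 159, 251, 124, 132, 212, 229, 209, 203, 192, 208, 258]
t=2: [135, 194, 85, 214, 57, 180, 161, 94, 151, 266, 236, 116, 81, 265, 110, 233, 123, 129, 120, 210, 284, 89, 74, 138, 121, 166, 93, 116]
t=3: [263, 132, 282, 150, 237, 141, 235, 328, 233, 128, 121, 245, 284, 76, 291, 142, 302, 335, 300, 114, 92, 295, 197, 312, 311, 127, 299, 308]
t=4: [177, 268, 162, 224, 118, 243, 133, 198, 77, 218, 334, 82, 170, 281, 188, 224, 162, 231, 133, 340, 277, 163, 146, 210, 211, 264, 166, 207]
t=5: [197, 174, 210, 115, 243, 140, 238, 205, 212, 151, 170, 211, 188, 88, 182, 90, 197, 73, 242, 189, 87, 176, 240, 108, 102, 244, 173, 142]
t=6: [133, 174, 133, 226, 26, 220, 87, 103, 128, 202, 170, 118, 211, 265, 168, 241, 113, 283, 59, 143, 283, 203, 71, 238, 253, 92, 206, 229]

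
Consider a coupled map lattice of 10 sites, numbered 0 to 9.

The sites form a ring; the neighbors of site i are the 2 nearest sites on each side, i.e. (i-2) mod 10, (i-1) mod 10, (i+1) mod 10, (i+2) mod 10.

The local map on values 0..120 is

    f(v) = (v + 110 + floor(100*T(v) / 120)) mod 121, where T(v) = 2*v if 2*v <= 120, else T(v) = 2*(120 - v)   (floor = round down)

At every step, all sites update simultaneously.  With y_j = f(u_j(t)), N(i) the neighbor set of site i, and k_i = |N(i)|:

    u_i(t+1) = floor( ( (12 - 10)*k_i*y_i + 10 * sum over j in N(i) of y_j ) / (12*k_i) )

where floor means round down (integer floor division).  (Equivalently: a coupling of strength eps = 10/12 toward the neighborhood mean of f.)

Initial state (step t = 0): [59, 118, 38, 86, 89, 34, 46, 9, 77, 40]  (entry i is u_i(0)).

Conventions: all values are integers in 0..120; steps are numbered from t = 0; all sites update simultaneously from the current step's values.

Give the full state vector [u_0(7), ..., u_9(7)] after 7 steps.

Simulating step by step:
t=0: [59, 118, 38, 86, 89, 34, 46, 9, 77, 40]
t=1: [68, 64, 46, 61, 61, 42, 42, 64, 53, 50]
t=2: [34, 37, 39, 59, 75, 54, 50, 48, 32, 17]
t=3: [73, 62, 59, 47, 30, 35, 46, 44, 60, 80]
t=4: [22, 40, 51, 61, 80, 97, 77, 66, 56, 39]
t=5: [51, 51, 38, 28, 12, 17, 14, 30, 40, 53]
t=6: [41, 35, 34, 41, 47, 42, 49, 45, 38, 37]
t=7: [86, 89, 94, 94, 101, 108, 106, 100, 101, 93]

Answer: [86, 89, 94, 94, 101, 108, 106, 100, 101, 93]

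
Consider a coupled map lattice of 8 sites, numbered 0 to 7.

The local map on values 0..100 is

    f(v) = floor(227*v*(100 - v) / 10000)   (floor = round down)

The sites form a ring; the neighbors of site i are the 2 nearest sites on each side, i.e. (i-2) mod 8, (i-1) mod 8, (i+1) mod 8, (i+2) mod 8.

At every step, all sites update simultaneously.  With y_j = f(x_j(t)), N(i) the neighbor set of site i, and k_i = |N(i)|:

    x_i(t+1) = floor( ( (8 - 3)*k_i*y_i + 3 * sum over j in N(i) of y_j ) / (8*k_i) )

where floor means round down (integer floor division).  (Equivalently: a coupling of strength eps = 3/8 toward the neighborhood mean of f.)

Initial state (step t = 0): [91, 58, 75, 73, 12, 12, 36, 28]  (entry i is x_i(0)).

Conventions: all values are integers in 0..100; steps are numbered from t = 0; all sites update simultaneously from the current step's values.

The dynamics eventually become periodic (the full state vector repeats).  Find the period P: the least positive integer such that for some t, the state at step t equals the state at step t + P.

Answer: 2
Key observation: The state at step 3, [56, 56, 56, 56, 56, 56, 56, 56], reappears at step 5 — and no state repeats earlier — so the cycle the system enters has period 2.

Derivation:
t=0: [91, 58, 75, 73, 12, 12, 36, 28]
t=1: [29, 48, 39, 40, 29, 29, 42, 42]
t=2: [49, 54, 52, 52, 48, 48, 52, 53]
t=3: [56, 56, 56, 56, 56, 56, 56, 56]
t=4: [55, 55, 55, 55, 55, 55, 55, 55]
t=5: [56, 56, 56, 56, 56, 56, 56, 56]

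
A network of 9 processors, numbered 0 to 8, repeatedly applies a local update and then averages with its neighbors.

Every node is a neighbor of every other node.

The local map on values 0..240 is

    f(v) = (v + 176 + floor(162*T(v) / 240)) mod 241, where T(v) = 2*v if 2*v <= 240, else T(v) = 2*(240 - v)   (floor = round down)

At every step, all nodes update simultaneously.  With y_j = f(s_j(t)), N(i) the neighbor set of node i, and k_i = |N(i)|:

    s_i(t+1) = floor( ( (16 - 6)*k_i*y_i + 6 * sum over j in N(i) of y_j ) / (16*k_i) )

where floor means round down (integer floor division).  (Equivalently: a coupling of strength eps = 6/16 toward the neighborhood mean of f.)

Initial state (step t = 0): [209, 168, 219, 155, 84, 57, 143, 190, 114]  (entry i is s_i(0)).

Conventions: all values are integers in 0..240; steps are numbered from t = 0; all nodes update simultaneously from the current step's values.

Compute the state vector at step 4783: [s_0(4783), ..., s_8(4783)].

Simulating step by step:
t=0: [209, 168, 219, 155, 84, 57, 143, 190, 114]
t=1: [180, 189, 178, 191, 150, 113, 193, 184, 190]
t=2: [195, 193, 195, 193, 201, 198, 192, 194, 193]
t=3: [190, 190, 190, 190, 188, 189, 190, 190, 190]
t=4: [192, 192, 192, 192, 192, 192, 192, 192, 192]
t=5: [191, 191, 191, 191, 191, 191, 191, 191, 191]
t=6: [192, 192, 192, 192, 192, 192, 192, 192, 192]

Answer: [191, 191, 191, 191, 191, 191, 191, 191, 191]
Key observation: The state at step 4, [192, 192, 192, 192, 192, 192, 192, 192, 192], reappears at step 6: the system is in a cycle of period 2 from step 4 on.  Therefore the state at step 4783 equals the state at step 4 + ((4783 - 4) mod 2) = 5, which is [191, 191, 191, 191, 191, 191, 191, 191, 191].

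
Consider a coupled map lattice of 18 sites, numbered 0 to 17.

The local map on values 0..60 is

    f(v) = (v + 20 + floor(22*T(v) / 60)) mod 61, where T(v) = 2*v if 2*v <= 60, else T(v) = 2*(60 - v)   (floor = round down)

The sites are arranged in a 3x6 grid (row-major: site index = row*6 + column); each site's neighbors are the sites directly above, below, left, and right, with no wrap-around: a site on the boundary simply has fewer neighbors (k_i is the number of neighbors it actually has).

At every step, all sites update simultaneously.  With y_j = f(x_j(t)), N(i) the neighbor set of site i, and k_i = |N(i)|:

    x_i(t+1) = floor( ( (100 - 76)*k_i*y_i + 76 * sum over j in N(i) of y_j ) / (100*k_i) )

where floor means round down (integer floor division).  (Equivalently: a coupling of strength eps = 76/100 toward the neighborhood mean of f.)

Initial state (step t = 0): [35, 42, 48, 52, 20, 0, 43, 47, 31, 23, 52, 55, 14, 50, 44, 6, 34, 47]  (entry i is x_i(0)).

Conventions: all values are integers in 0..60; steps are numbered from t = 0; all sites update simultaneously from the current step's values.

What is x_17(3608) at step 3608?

Simulating step by step:
t=0: [35, 42, 48, 52, 20, 0, 43, 47, 31, 23, 52, 55, 14, 50, 44, 6, 34, 47]
t=1: [13, 14, 13, 36, 26, 31, 21, 14, 22, 28, 30, 17, 21, 22, 17, 28, 18, 14]
t=2: [48, 42, 38, 16, 9, 22, 49, 51, 40, 18, 23, 28, 56, 51, 42, 28, 27, 48]
t=3: [15, 14, 21, 36, 49, 29, 16, 15, 20, 36, 32, 35, 16, 15, 12, 19, 21, 8]
t=4: [45, 48, 41, 24, 11, 12, 46, 47, 42, 27, 20, 16, 46, 44, 48, 39, 37, 33]
t=5: [15, 14, 10, 14, 33, 42, 15, 14, 12, 16, 32, 37, 14, 14, 13, 11, 22, 25]
t=6: [45, 42, 41, 34, 20, 12, 44, 43, 41, 36, 26, 9, 44, 43, 41, 46, 27, 27]
t=7: [14, 14, 13, 22, 27, 43, 14, 13, 13, 11, 21, 20, 14, 13, 13, 11, 7, 16]
t=8: [44, 42, 46, 35, 33, 25, 43, 42, 41, 46, 38, 42, 43, 42, 41, 37, 43, 43]
t=9: [14, 14, 13, 13, 9, 9, 14, 13, 13, 13, 13, 10, 14, 13, 13, 13, 13, 14]
t=10: [44, 42, 42, 40, 38, 35, 43, 42, 42, 42, 39, 39, 43, 42, 42, 42, 42, 40]
t=11: [14, 14, 13, 13, 12, 12, 14, 14, 14, 13, 13, 12, 14, 14, 14, 14, 13, 13]
t=12: [44, 43, 43, 41, 41, 40, 44, 44, 43, 42, 41, 41, 44, 44, 44, 42, 42, 41]
t=13: [14, 14, 13, 13, 13, 13, 14, 14, 14, 13, 13, 13, 14, 14, 14, 14, 13, 13]
t=14: [44, 43, 43, 42, 42, 42, 44, 44, 43, 42, 42, 42, 44, 44, 44, 42, 42, 42]
t=15: [14, 14, 14, 14, 14, 14, 14, 14, 14, 14, 14, 14, 14, 14, 14, 14, 14, 14]
t=16: [44, 44, 44, 44, 44, 44, 44, 44, 44, 44, 44, 44, 44, 44, 44, 44, 44, 44]
t=17: [14, 14, 14, 14, 14, 14, 14, 14, 14, 14, 14, 14, 14, 14, 14, 14, 14, 14]

Answer: x_17(3608) = 44
Key observation: The state at step 15, [14, 14, 14, 14, 14, 14, 14, 14, 14, 14, 14, 14, 14, 14, 14, 14, 14, 14], reappears at step 17: the system is in a cycle of period 2 from step 15 on.  Therefore the state at step 3608 equals the state at step 15 + ((3608 - 15) mod 2) = 16, which is [44, 44, 44, 44, 44, 44, 44, 44, 44, 44, 44, 44, 44, 44, 44, 44, 44, 44].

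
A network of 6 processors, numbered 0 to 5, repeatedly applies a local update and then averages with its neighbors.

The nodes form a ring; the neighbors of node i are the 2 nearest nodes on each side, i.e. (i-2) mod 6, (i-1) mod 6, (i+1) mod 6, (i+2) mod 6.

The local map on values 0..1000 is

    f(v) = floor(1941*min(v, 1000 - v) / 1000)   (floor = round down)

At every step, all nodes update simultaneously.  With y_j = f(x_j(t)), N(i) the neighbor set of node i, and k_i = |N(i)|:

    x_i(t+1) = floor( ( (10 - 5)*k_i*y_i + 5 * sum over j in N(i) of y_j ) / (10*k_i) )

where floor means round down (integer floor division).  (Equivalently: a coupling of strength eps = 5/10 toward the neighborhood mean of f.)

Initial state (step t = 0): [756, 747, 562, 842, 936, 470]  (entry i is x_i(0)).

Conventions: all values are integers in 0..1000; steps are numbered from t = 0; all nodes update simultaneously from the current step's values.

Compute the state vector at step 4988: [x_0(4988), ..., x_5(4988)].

Simulating step by step:
t=0: [756, 747, 562, 842, 936, 470]
t=1: [533, 563, 599, 450, 379, 630]
t=2: [837, 833, 809, 821, 776, 779]
t=3: [352, 344, 362, 368, 399, 391]
t=4: [704, 690, 705, 719, 744, 733]
t=5: [560, 576, 563, 545, 524, 536]
t=6: [863, 846, 859, 878, 897, 885]
t=7: [256, 273, 261, 242, 224, 236]
t=8: [488, 505, 494, 475, 458, 470]
t=9: [938, 947, 943, 925, 911, 920]
t=10: [127, 117, 122, 139, 152, 144]
t=11: [252, 242, 247, 264, 276, 269]
t=12: [495, 484, 490, 506, 517, 511]
t=13: [952, 946, 949, 951, 945, 948]
t=14: [97, 100, 98, 98, 101, 99]
t=15: [190, 192, 191, 191, 193, 192]
t=16: [370, 371, 370, 371, 372, 371]
t=17: [719, 719, 719, 720, 720, 720]
t=18: [544, 544, 544, 543, 543, 543]
t=19: [885, 885, 885, 886, 886, 886]
t=20: [222, 222, 222, 221, 221, 221]
t=21: [429, 429, 429, 428, 428, 428]
t=22: [831, 831, 831, 830, 830, 830]
t=23: [328, 328, 328, 328, 328, 328]
t=24: [636, 636, 636, 636, 636, 636]
t=25: [706, 706, 706, 706, 706, 706]
t=26: [570, 570, 570, 570, 570, 570]
t=27: [834, 834, 834, 834, 834, 834]
t=28: [322, 322, 322, 322, 322, 322]
t=29: [625, 625, 625, 625, 625, 625]
t=30: [727, 727, 727, 727, 727, 727]
t=31: [529, 529, 529, 529, 529, 529]
t=32: [914, 914, 914, 914, 914, 914]
t=33: [166, 166, 166, 166, 166, 166]
t=34: [322, 322, 322, 322, 322, 322]

Answer: [914, 914, 914, 914, 914, 914]
Key observation: The state at step 28, [322, 322, 322, 322, 322, 322], reappears at step 34: the system is in a cycle of period 6 from step 28 on.  Therefore the state at step 4988 equals the state at step 28 + ((4988 - 28) mod 6) = 32, which is [914, 914, 914, 914, 914, 914].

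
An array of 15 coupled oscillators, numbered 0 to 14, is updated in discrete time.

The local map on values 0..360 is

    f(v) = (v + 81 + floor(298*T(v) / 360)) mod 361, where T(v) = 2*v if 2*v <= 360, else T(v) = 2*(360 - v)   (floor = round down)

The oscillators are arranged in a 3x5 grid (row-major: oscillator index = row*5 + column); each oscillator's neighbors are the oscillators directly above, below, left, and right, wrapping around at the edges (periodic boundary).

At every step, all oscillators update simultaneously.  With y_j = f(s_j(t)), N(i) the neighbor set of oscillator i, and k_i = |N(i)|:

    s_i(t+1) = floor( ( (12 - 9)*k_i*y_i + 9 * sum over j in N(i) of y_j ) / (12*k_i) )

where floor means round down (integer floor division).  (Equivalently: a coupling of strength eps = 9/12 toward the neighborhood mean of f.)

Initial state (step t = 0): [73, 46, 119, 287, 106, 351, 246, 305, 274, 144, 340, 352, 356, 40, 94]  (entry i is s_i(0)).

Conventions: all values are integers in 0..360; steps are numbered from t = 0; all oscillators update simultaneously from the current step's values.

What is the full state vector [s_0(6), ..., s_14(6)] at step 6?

Answer: [217, 268, 217, 209, 258, 91, 135, 92, 76, 130, 207, 162, 140, 132, 153]

Derivation:
t=0: [73, 46, 119, 287, 106, 351, 246, 305, 274, 144, 340, 352, 356, 40, 94]
t=1: [140, 153, 108, 99, 156, 138, 130, 105, 133, 129, 168, 121, 100, 173, 154]
t=2: [118, 69, 221, 159, 150, 93, 131, 181, 195, 94, 106, 142, 196, 211, 133]
t=3: [141, 135, 190, 158, 137, 162, 182, 164, 205, 214, 99, 121, 167, 154, 135]
t=4: [146, 117, 148, 144, 111, 189, 128, 175, 157, 136, 153, 156, 137, 137, 156]
t=5: [94, 84, 103, 90, 83, 117, 116, 119, 118, 109, 137, 89, 117, 106, 90]
t=6: [217, 268, 217, 209, 258, 91, 135, 92, 76, 130, 207, 162, 140, 132, 153]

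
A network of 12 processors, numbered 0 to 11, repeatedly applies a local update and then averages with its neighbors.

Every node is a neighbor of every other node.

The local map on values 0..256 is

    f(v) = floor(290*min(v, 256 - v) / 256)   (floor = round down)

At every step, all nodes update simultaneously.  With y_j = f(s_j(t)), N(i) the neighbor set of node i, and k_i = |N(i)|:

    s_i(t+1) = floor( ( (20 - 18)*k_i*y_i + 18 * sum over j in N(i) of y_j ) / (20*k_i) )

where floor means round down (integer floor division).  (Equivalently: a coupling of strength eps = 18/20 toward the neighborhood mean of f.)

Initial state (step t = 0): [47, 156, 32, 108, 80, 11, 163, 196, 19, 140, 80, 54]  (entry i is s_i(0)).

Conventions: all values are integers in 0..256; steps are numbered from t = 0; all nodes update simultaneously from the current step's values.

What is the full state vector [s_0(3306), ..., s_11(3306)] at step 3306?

Answer: [129, 129, 129, 129, 129, 129, 129, 129, 129, 129, 129, 129]
Key observation: The state at step 15, [141, 141, 141, 141, 141, 141, 141, 141, 141, 141, 141, 141], reappears at step 23: the system is in a cycle of period 8 from step 15 on.  Therefore the state at step 3306 equals the state at step 15 + ((3306 - 15) mod 8) = 18, which is [129, 129, 129, 129, 129, 129, 129, 129, 129, 129, 129, 129].

Derivation:
t=0: [47, 156, 32, 108, 80, 11, 163, 196, 19, 140, 80, 54]
t=1: [74, 75, 74, 75, 75, 73, 75, 74, 74, 76, 75, 74]
t=2: [83, 83, 83, 83, 83, 83, 83, 83, 83, 83, 83, 83]
t=3: [94, 94, 94, 94, 94, 94, 94, 94, 94, 94, 94, 94]
t=4: [106, 106, 106, 106, 106, 106, 106, 106, 106, 106, 106, 106]
t=5: [120, 120, 120, 120, 120, 120, 120, 120, 120, 120, 120, 120]
t=6: [135, 135, 135, 135, 135, 135, 135, 135, 135, 135, 135, 135]
t=7: [137, 137, 137, 137, 137, 137, 137, 137, 137, 137, 137, 137]
t=8: [134, 134, 134, 134, 134, 134, 134, 134, 134, 134, 134, 134]
t=9: [138, 138, 138, 138, 138, 138, 138, 138, 138, 138, 138, 138]
t=10: [133, 133, 133, 133, 133, 133, 133, 133, 133, 133, 133, 133]
t=11: [139, 139, 139, 139, 139, 139, 139, 139, 139, 139, 139, 139]
t=12: [132, 132, 132, 132, 132, 132, 132, 132, 132, 132, 132, 132]
t=13: [140, 140, 140, 140, 140, 140, 140, 140, 140, 140, 140, 140]
t=14: [131, 131, 131, 131, 131, 131, 131, 131, 131, 131, 131, 131]
t=15: [141, 141, 141, 141, 141, 141, 141, 141, 141, 141, 141, 141]
t=16: [130, 130, 130, 130, 130, 130, 130, 130, 130, 130, 130, 130]
t=17: [142, 142, 142, 142, 142, 142, 142, 142, 142, 142, 142, 142]
t=18: [129, 129, 129, 129, 129, 129, 129, 129, 129, 129, 129, 129]
t=19: [143, 143, 143, 143, 143, 143, 143, 143, 143, 143, 143, 143]
t=20: [128, 128, 128, 128, 128, 128, 128, 128, 128, 128, 128, 128]
t=21: [145, 145, 145, 145, 145, 145, 145, 145, 145, 145, 145, 145]
t=22: [125, 125, 125, 125, 125, 125, 125, 125, 125, 125, 125, 125]
t=23: [141, 141, 141, 141, 141, 141, 141, 141, 141, 141, 141, 141]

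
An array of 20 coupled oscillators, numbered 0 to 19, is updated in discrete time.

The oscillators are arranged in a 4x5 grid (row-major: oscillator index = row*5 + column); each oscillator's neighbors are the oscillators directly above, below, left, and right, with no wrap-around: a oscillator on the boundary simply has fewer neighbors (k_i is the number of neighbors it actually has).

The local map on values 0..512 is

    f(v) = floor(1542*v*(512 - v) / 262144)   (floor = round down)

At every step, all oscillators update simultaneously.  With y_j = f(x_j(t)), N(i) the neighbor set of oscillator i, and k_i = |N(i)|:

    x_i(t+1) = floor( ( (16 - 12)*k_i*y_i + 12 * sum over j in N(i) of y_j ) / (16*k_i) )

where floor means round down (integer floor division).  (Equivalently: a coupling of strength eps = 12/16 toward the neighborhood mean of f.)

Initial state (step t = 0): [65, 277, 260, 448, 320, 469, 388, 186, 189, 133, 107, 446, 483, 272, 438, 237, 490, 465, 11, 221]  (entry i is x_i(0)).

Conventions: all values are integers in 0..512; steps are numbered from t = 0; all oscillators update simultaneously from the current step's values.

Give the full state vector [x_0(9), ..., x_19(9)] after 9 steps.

Answer: [315, 316, 316, 316, 317, 317, 318, 319, 319, 319, 321, 322, 323, 323, 322, 323, 325, 325, 325, 324]

Derivation:
t=0: [65, 277, 260, 448, 320, 469, 388, 186, 189, 133, 107, 446, 483, 272, 438, 237, 490, 465, 11, 221]
t=1: [230, 305, 322, 318, 264, 206, 263, 296, 315, 301, 232, 171, 215, 220, 311, 214, 186, 76, 230, 177]
t=2: [373, 374, 367, 367, 371, 379, 370, 372, 370, 372, 367, 366, 335, 373, 366, 370, 317, 326, 325, 367]
t=3: [300, 307, 308, 310, 308, 305, 305, 316, 307, 309, 308, 328, 327, 325, 309, 330, 335, 356, 332, 329]
t=4: [371, 371, 367, 369, 368, 371, 366, 365, 365, 368, 362, 359, 351, 360, 361, 357, 345, 345, 347, 358]
t=5: [307, 310, 311, 312, 310, 311, 313, 317, 314, 314, 318, 325, 326, 324, 319, 327, 331, 336, 329, 327]
t=6: [368, 367, 366, 366, 366, 366, 364, 363, 363, 365, 360, 358, 356, 358, 360, 356, 352, 352, 353, 357]
t=7: [312, 313, 314, 315, 314, 315, 316, 318, 317, 317, 321, 323, 324, 323, 321, 326, 328, 329, 327, 325]
t=8: [365, 365, 364, 364, 364, 364, 363, 362, 362, 362, 360, 359, 358, 359, 359, 357, 356, 355, 356, 357]
t=9: [315, 316, 316, 316, 317, 317, 318, 319, 319, 319, 321, 322, 323, 323, 322, 323, 325, 325, 325, 324]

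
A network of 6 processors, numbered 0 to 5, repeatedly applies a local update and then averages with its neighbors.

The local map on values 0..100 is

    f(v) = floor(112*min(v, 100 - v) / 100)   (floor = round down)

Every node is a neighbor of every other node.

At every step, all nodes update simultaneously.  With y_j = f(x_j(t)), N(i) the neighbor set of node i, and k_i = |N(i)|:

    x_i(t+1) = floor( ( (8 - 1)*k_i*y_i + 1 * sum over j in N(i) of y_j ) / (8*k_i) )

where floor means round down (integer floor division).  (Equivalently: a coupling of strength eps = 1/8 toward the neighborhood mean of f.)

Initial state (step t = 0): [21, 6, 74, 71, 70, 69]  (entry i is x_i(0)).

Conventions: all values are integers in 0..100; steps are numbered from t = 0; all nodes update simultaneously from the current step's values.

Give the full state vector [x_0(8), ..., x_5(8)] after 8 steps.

Simulating step by step:
t=0: [21, 6, 74, 71, 70, 69]
t=1: [23, 9, 28, 31, 31, 32]
t=2: [25, 12, 30, 33, 33, 33]
t=3: [28, 15, 32, 35, 35, 35]
t=4: [31, 18, 34, 38, 38, 38]
t=5: [34, 22, 37, 41, 41, 41]
t=6: [38, 26, 40, 44, 44, 44]
t=7: [42, 31, 43, 48, 48, 48]
t=8: [47, 36, 48, 52, 52, 52]

Answer: [47, 36, 48, 52, 52, 52]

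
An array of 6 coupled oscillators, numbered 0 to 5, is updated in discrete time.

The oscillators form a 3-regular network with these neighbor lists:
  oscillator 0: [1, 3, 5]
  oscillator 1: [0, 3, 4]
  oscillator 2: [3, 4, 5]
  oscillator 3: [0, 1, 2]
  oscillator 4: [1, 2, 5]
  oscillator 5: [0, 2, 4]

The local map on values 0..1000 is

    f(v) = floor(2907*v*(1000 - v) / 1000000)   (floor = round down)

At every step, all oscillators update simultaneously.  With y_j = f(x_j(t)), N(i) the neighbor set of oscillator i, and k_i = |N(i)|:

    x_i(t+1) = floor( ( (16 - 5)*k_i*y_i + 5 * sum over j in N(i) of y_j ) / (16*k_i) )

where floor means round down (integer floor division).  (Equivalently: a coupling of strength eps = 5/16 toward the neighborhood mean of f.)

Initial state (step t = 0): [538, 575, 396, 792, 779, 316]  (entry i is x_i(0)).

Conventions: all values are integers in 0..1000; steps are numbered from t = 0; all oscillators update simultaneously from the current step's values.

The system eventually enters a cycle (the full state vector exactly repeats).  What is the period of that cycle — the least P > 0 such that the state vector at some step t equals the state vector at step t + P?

Simulating step by step:
t=0: [538, 575, 396, 792, 779, 316]
t=1: [685, 665, 645, 550, 555, 631]
t=2: [643, 659, 677, 696, 700, 674]
t=3: [657, 646, 630, 626, 620, 637]
t=4: [660, 666, 677, 675, 679, 672]
t=5: [648, 644, 635, 639, 635, 640]
t=6: [664, 666, 672, 669, 671, 669]
t=7: [646, 645, 640, 643, 641, 643]
t=8: [664, 665, 668, 666, 667, 667]
t=9: [647, 646, 644, 646, 645, 645]
t=10: [663, 664, 665, 664, 665, 664]
t=11: [648, 648, 647, 648, 647, 647]
t=12: [663, 663, 663, 663, 663, 663]
t=13: [649, 649, 649, 649, 649, 649]
t=14: [662, 662, 662, 662, 662, 662]
t=15: [650, 650, 650, 650, 650, 650]
t=16: [661, 661, 661, 661, 661, 661]
t=17: [651, 651, 651, 651, 651, 651]
t=18: [660, 660, 660, 660, 660, 660]
t=19: [652, 652, 652, 652, 652, 652]
t=20: [659, 659, 659, 659, 659, 659]
t=21: [653, 653, 653, 653, 653, 653]
t=22: [658, 658, 658, 658, 658, 658]
t=23: [654, 654, 654, 654, 654, 654]
t=24: [657, 657, 657, 657, 657, 657]
t=25: [655, 655, 655, 655, 655, 655]
t=26: [656, 656, 656, 656, 656, 656]
t=27: [656, 656, 656, 656, 656, 656]

Answer: 1
Key observation: The state at step 26, [656, 656, 656, 656, 656, 656], reappears at step 27 — and no state repeats earlier — so the cycle the system enters has period 1.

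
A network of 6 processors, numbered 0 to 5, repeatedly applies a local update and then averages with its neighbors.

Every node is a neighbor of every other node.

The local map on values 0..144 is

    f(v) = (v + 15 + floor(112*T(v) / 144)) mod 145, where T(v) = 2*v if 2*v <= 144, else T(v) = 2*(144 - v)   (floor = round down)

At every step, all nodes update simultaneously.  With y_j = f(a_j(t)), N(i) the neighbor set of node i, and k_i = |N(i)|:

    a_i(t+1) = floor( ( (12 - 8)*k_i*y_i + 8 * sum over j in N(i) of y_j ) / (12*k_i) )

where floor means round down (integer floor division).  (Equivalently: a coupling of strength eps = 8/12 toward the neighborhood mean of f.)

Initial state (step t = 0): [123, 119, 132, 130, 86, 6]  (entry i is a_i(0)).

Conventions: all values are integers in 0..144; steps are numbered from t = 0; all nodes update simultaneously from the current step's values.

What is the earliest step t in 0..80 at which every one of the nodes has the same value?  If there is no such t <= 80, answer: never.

Answer: 3
Key observation: Synchronization is absorbing here: once all nodes are equal they stay equal, and step 3 is the first all-equal step.

Derivation:
t=0: [123, 119, 132, 130, 86, 6]  (not all equal)
t=1: [27, 27, 26, 26, 31, 28]  (not all equal)
t=2: [84, 84, 84, 84, 86, 85]  (not all equal)
t=3: [46, 46, 46, 46, 46, 46]  (all equal)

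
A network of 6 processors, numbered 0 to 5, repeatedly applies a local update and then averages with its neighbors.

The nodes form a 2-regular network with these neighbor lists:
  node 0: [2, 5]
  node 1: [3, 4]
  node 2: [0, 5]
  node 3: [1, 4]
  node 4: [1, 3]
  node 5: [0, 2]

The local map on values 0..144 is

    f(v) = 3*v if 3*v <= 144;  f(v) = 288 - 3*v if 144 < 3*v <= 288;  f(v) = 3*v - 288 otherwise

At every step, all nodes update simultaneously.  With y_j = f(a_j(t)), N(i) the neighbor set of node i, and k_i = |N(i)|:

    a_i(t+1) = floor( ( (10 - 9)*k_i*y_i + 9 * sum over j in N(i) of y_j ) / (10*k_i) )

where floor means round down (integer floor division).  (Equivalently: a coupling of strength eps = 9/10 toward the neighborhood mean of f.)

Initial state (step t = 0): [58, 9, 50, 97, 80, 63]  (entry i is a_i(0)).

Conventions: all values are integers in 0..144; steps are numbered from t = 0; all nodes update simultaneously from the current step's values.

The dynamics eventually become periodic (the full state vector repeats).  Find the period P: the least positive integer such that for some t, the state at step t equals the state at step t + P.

Answer: 20
Key observation: The state at step 35, [83, 93, 85, 95, 93, 86], reappears at step 55 — and no state repeats earlier — so the cycle the system enters has period 20.

Derivation:
t=0: [58, 9, 50, 97, 80, 63]
t=1: [118, 25, 109, 34, 18, 123]
t=2: [60, 77, 70, 68, 85, 55]
t=3: [101, 58, 111, 48, 66, 96]
t=4: [21, 116, 11, 106, 125, 27]
t=5: [57, 58, 68, 69, 49, 51]
t=6: [110, 111, 121, 122, 101, 103]
t=7: [47, 46, 35, 34, 56, 54]
t=8: [118, 113, 130, 126, 120, 123]
t=9: [88, 78, 76, 64, 70, 83]
t=10: [46, 83, 34, 69, 75, 41]
t=11: [115, 68, 127, 54, 60, 120]
t=12: [79, 113, 67, 99, 105, 74]
t=13: [73, 21, 61, 36, 29, 68]
t=14: [91, 94, 79, 78, 85, 86]
t=15: [37, 39, 25, 22, 30, 32]
t=16: [88, 81, 100, 99, 91, 93]
t=17: [11, 15, 16, 27, 25, 17]
t=18: [47, 74, 42, 62, 64, 41]
t=19: [126, 95, 131, 83, 85, 132]
t=20: [104, 32, 99, 20, 22, 98]
t=21: [9, 66, 14, 78, 76, 15]
t=22: [41, 60, 36, 72, 70, 35]
t=23: [108, 78, 113, 90, 88, 114]
t=24: [50, 24, 45, 36, 34, 44]
t=25: [133, 101, 135, 89, 91, 136]
t=26: [117, 17, 115, 15, 17, 114]
t=27: [56, 48, 58, 50, 48, 59]
t=28: [113, 141, 115, 143, 141, 116]
t=29: [57, 137, 55, 135, 137, 54]
t=30: [123, 120, 121, 122, 120, 120]
t=31: [74, 74, 76, 72, 74, 77]
t=32: [59, 68, 61, 66, 68, 62]
t=33: [104, 86, 106, 84, 86, 107]
t=34: [30, 32, 28, 30, 32, 27]
t=35: [83, 93, 85, 95, 93, 86]
t=36: [32, 6, 34, 8, 6, 35]
t=37: [102, 20, 100, 18, 20, 99]
t=38: [11, 57, 13, 59, 57, 14]
t=39: [39, 114, 37, 116, 114, 36]
t=40: [110, 56, 112, 54, 56, 113]
t=41: [48, 122, 46, 120, 122, 45]
t=42: [137, 75, 139, 77, 75, 140]
t=43: [129, 60, 127, 62, 60, 126]
t=44: [92, 105, 94, 107, 105, 95]
t=45: [5, 29, 7, 27, 29, 8]
t=46: [21, 84, 19, 86, 84, 18]
t=47: [56, 33, 58, 35, 33, 59]
t=48: [113, 101, 115, 99, 101, 116]
t=49: [57, 12, 55, 14, 12, 54]
t=50: [123, 38, 121, 36, 38, 120]
t=51: [74, 111, 76, 113, 111, 77]
t=52: [59, 47, 61, 45, 47, 62]
t=53: [104, 138, 106, 140, 138, 107]
t=54: [30, 128, 28, 126, 128, 27]
t=55: [83, 93, 85, 95, 93, 86]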